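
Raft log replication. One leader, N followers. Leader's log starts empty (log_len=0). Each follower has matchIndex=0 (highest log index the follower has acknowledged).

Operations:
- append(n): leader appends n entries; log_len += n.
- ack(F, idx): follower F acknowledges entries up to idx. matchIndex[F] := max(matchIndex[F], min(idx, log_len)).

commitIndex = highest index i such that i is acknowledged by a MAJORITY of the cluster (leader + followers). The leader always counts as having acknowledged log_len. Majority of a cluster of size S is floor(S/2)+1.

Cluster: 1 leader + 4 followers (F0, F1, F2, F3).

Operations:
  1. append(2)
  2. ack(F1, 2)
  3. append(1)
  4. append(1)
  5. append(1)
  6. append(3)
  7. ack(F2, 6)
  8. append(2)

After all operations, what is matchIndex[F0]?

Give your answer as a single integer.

Op 1: append 2 -> log_len=2
Op 2: F1 acks idx 2 -> match: F0=0 F1=2 F2=0 F3=0; commitIndex=0
Op 3: append 1 -> log_len=3
Op 4: append 1 -> log_len=4
Op 5: append 1 -> log_len=5
Op 6: append 3 -> log_len=8
Op 7: F2 acks idx 6 -> match: F0=0 F1=2 F2=6 F3=0; commitIndex=2
Op 8: append 2 -> log_len=10

Answer: 0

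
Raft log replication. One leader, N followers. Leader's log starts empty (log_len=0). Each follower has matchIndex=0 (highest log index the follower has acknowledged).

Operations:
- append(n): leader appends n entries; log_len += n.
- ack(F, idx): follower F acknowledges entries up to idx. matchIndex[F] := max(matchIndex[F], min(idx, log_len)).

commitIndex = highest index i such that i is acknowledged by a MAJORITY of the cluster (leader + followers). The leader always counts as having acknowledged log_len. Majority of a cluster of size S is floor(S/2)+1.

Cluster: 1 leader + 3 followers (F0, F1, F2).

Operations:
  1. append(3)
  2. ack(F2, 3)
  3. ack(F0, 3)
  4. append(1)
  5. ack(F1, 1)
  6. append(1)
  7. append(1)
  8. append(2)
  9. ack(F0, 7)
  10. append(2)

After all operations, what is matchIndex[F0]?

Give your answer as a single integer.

Op 1: append 3 -> log_len=3
Op 2: F2 acks idx 3 -> match: F0=0 F1=0 F2=3; commitIndex=0
Op 3: F0 acks idx 3 -> match: F0=3 F1=0 F2=3; commitIndex=3
Op 4: append 1 -> log_len=4
Op 5: F1 acks idx 1 -> match: F0=3 F1=1 F2=3; commitIndex=3
Op 6: append 1 -> log_len=5
Op 7: append 1 -> log_len=6
Op 8: append 2 -> log_len=8
Op 9: F0 acks idx 7 -> match: F0=7 F1=1 F2=3; commitIndex=3
Op 10: append 2 -> log_len=10

Answer: 7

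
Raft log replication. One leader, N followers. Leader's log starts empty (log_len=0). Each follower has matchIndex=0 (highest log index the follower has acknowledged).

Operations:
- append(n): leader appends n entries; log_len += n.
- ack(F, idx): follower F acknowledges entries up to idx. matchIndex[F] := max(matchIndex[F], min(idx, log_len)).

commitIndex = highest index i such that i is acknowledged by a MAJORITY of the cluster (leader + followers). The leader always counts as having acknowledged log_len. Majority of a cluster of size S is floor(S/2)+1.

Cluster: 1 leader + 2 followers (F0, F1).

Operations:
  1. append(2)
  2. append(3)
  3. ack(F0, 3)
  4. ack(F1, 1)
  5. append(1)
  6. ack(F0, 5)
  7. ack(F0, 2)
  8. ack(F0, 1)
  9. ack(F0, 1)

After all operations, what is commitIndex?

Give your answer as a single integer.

Answer: 5

Derivation:
Op 1: append 2 -> log_len=2
Op 2: append 3 -> log_len=5
Op 3: F0 acks idx 3 -> match: F0=3 F1=0; commitIndex=3
Op 4: F1 acks idx 1 -> match: F0=3 F1=1; commitIndex=3
Op 5: append 1 -> log_len=6
Op 6: F0 acks idx 5 -> match: F0=5 F1=1; commitIndex=5
Op 7: F0 acks idx 2 -> match: F0=5 F1=1; commitIndex=5
Op 8: F0 acks idx 1 -> match: F0=5 F1=1; commitIndex=5
Op 9: F0 acks idx 1 -> match: F0=5 F1=1; commitIndex=5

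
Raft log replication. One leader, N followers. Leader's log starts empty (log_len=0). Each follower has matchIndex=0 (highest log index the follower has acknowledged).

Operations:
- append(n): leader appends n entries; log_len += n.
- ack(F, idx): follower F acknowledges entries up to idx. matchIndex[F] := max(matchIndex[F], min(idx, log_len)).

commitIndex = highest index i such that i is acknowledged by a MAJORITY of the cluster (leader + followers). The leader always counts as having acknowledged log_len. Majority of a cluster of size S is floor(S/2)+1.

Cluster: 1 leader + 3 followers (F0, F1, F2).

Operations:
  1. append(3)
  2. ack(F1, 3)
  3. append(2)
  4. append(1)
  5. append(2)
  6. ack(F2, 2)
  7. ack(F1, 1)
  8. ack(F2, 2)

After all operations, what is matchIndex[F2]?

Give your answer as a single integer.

Answer: 2

Derivation:
Op 1: append 3 -> log_len=3
Op 2: F1 acks idx 3 -> match: F0=0 F1=3 F2=0; commitIndex=0
Op 3: append 2 -> log_len=5
Op 4: append 1 -> log_len=6
Op 5: append 2 -> log_len=8
Op 6: F2 acks idx 2 -> match: F0=0 F1=3 F2=2; commitIndex=2
Op 7: F1 acks idx 1 -> match: F0=0 F1=3 F2=2; commitIndex=2
Op 8: F2 acks idx 2 -> match: F0=0 F1=3 F2=2; commitIndex=2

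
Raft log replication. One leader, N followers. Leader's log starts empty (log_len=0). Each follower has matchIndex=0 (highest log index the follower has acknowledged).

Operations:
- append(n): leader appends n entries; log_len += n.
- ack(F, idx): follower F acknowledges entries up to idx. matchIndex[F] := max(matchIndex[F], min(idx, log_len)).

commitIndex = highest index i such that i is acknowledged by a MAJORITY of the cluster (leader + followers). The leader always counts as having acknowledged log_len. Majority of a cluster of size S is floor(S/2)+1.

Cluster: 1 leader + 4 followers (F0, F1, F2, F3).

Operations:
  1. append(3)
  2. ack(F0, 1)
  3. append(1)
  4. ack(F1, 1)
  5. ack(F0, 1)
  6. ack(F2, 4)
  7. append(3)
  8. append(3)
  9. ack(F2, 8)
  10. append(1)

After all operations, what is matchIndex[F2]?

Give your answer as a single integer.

Op 1: append 3 -> log_len=3
Op 2: F0 acks idx 1 -> match: F0=1 F1=0 F2=0 F3=0; commitIndex=0
Op 3: append 1 -> log_len=4
Op 4: F1 acks idx 1 -> match: F0=1 F1=1 F2=0 F3=0; commitIndex=1
Op 5: F0 acks idx 1 -> match: F0=1 F1=1 F2=0 F3=0; commitIndex=1
Op 6: F2 acks idx 4 -> match: F0=1 F1=1 F2=4 F3=0; commitIndex=1
Op 7: append 3 -> log_len=7
Op 8: append 3 -> log_len=10
Op 9: F2 acks idx 8 -> match: F0=1 F1=1 F2=8 F3=0; commitIndex=1
Op 10: append 1 -> log_len=11

Answer: 8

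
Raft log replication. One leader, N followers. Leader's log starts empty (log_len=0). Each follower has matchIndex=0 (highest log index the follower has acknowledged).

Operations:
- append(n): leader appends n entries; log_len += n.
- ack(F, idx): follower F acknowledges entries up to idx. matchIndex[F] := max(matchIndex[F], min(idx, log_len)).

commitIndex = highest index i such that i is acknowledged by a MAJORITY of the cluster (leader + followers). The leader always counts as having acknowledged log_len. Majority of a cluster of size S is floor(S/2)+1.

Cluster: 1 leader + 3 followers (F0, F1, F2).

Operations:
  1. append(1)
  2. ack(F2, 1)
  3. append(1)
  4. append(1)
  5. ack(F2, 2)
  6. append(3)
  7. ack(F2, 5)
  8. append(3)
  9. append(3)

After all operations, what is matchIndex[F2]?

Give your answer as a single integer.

Answer: 5

Derivation:
Op 1: append 1 -> log_len=1
Op 2: F2 acks idx 1 -> match: F0=0 F1=0 F2=1; commitIndex=0
Op 3: append 1 -> log_len=2
Op 4: append 1 -> log_len=3
Op 5: F2 acks idx 2 -> match: F0=0 F1=0 F2=2; commitIndex=0
Op 6: append 3 -> log_len=6
Op 7: F2 acks idx 5 -> match: F0=0 F1=0 F2=5; commitIndex=0
Op 8: append 3 -> log_len=9
Op 9: append 3 -> log_len=12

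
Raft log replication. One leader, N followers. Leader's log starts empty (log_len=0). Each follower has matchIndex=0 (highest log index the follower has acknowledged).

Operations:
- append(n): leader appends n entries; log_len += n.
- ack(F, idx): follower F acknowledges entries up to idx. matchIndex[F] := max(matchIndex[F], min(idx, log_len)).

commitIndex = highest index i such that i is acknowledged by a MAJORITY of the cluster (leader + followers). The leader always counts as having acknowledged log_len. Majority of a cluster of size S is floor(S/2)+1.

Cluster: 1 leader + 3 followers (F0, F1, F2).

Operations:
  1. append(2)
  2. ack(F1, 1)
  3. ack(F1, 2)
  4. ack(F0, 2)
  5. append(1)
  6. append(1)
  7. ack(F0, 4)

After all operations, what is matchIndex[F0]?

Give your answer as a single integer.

Op 1: append 2 -> log_len=2
Op 2: F1 acks idx 1 -> match: F0=0 F1=1 F2=0; commitIndex=0
Op 3: F1 acks idx 2 -> match: F0=0 F1=2 F2=0; commitIndex=0
Op 4: F0 acks idx 2 -> match: F0=2 F1=2 F2=0; commitIndex=2
Op 5: append 1 -> log_len=3
Op 6: append 1 -> log_len=4
Op 7: F0 acks idx 4 -> match: F0=4 F1=2 F2=0; commitIndex=2

Answer: 4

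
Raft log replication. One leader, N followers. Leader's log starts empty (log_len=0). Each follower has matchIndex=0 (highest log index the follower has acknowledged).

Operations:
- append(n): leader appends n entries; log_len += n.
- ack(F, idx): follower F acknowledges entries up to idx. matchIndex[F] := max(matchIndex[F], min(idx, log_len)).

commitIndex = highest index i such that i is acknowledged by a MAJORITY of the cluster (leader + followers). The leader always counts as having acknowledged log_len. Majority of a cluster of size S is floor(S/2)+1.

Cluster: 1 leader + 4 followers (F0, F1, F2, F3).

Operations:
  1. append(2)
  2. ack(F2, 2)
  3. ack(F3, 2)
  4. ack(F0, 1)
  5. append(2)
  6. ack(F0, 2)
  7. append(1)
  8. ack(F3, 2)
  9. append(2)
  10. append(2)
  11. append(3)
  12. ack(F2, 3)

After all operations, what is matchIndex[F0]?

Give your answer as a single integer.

Op 1: append 2 -> log_len=2
Op 2: F2 acks idx 2 -> match: F0=0 F1=0 F2=2 F3=0; commitIndex=0
Op 3: F3 acks idx 2 -> match: F0=0 F1=0 F2=2 F3=2; commitIndex=2
Op 4: F0 acks idx 1 -> match: F0=1 F1=0 F2=2 F3=2; commitIndex=2
Op 5: append 2 -> log_len=4
Op 6: F0 acks idx 2 -> match: F0=2 F1=0 F2=2 F3=2; commitIndex=2
Op 7: append 1 -> log_len=5
Op 8: F3 acks idx 2 -> match: F0=2 F1=0 F2=2 F3=2; commitIndex=2
Op 9: append 2 -> log_len=7
Op 10: append 2 -> log_len=9
Op 11: append 3 -> log_len=12
Op 12: F2 acks idx 3 -> match: F0=2 F1=0 F2=3 F3=2; commitIndex=2

Answer: 2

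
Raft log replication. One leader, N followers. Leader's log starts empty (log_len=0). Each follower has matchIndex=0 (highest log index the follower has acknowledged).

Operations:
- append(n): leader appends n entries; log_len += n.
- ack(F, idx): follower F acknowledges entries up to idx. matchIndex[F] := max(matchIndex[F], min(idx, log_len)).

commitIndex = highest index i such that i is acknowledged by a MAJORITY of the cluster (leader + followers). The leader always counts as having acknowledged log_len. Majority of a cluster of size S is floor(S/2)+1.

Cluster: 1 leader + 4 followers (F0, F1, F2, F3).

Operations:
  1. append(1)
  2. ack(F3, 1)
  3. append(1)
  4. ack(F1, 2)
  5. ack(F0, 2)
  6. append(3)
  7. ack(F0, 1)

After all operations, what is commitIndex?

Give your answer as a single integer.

Answer: 2

Derivation:
Op 1: append 1 -> log_len=1
Op 2: F3 acks idx 1 -> match: F0=0 F1=0 F2=0 F3=1; commitIndex=0
Op 3: append 1 -> log_len=2
Op 4: F1 acks idx 2 -> match: F0=0 F1=2 F2=0 F3=1; commitIndex=1
Op 5: F0 acks idx 2 -> match: F0=2 F1=2 F2=0 F3=1; commitIndex=2
Op 6: append 3 -> log_len=5
Op 7: F0 acks idx 1 -> match: F0=2 F1=2 F2=0 F3=1; commitIndex=2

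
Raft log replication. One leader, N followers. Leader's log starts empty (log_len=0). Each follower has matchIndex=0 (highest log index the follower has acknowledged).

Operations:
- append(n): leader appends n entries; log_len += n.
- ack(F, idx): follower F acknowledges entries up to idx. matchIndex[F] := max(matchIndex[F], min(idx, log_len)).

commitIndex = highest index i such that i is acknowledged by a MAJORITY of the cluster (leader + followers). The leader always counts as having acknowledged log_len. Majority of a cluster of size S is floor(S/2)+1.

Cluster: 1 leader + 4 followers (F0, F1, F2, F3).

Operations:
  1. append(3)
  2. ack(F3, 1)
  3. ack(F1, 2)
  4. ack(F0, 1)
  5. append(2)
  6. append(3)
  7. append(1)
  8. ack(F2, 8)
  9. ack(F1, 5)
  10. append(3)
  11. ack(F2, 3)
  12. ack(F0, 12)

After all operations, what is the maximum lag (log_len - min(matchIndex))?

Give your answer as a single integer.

Answer: 11

Derivation:
Op 1: append 3 -> log_len=3
Op 2: F3 acks idx 1 -> match: F0=0 F1=0 F2=0 F3=1; commitIndex=0
Op 3: F1 acks idx 2 -> match: F0=0 F1=2 F2=0 F3=1; commitIndex=1
Op 4: F0 acks idx 1 -> match: F0=1 F1=2 F2=0 F3=1; commitIndex=1
Op 5: append 2 -> log_len=5
Op 6: append 3 -> log_len=8
Op 7: append 1 -> log_len=9
Op 8: F2 acks idx 8 -> match: F0=1 F1=2 F2=8 F3=1; commitIndex=2
Op 9: F1 acks idx 5 -> match: F0=1 F1=5 F2=8 F3=1; commitIndex=5
Op 10: append 3 -> log_len=12
Op 11: F2 acks idx 3 -> match: F0=1 F1=5 F2=8 F3=1; commitIndex=5
Op 12: F0 acks idx 12 -> match: F0=12 F1=5 F2=8 F3=1; commitIndex=8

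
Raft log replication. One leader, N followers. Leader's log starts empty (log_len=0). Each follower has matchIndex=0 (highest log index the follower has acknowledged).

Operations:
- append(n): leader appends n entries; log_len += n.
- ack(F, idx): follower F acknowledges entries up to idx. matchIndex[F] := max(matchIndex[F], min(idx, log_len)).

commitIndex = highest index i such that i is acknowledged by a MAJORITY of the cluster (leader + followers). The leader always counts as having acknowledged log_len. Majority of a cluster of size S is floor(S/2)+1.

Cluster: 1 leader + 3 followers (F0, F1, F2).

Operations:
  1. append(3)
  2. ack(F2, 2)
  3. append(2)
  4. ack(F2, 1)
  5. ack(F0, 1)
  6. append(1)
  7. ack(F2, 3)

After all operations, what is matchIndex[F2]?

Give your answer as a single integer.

Op 1: append 3 -> log_len=3
Op 2: F2 acks idx 2 -> match: F0=0 F1=0 F2=2; commitIndex=0
Op 3: append 2 -> log_len=5
Op 4: F2 acks idx 1 -> match: F0=0 F1=0 F2=2; commitIndex=0
Op 5: F0 acks idx 1 -> match: F0=1 F1=0 F2=2; commitIndex=1
Op 6: append 1 -> log_len=6
Op 7: F2 acks idx 3 -> match: F0=1 F1=0 F2=3; commitIndex=1

Answer: 3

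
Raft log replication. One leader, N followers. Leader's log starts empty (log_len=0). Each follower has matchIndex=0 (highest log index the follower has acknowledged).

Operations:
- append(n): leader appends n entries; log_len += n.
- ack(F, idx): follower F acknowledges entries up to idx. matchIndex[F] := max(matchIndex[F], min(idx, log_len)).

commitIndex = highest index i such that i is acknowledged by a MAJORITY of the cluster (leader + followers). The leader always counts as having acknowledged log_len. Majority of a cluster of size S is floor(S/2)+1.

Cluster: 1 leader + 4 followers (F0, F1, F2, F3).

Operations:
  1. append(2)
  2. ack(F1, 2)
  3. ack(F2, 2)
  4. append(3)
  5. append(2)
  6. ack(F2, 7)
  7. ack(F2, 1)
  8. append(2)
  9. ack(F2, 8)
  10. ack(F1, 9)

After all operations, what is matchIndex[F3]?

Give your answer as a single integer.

Answer: 0

Derivation:
Op 1: append 2 -> log_len=2
Op 2: F1 acks idx 2 -> match: F0=0 F1=2 F2=0 F3=0; commitIndex=0
Op 3: F2 acks idx 2 -> match: F0=0 F1=2 F2=2 F3=0; commitIndex=2
Op 4: append 3 -> log_len=5
Op 5: append 2 -> log_len=7
Op 6: F2 acks idx 7 -> match: F0=0 F1=2 F2=7 F3=0; commitIndex=2
Op 7: F2 acks idx 1 -> match: F0=0 F1=2 F2=7 F3=0; commitIndex=2
Op 8: append 2 -> log_len=9
Op 9: F2 acks idx 8 -> match: F0=0 F1=2 F2=8 F3=0; commitIndex=2
Op 10: F1 acks idx 9 -> match: F0=0 F1=9 F2=8 F3=0; commitIndex=8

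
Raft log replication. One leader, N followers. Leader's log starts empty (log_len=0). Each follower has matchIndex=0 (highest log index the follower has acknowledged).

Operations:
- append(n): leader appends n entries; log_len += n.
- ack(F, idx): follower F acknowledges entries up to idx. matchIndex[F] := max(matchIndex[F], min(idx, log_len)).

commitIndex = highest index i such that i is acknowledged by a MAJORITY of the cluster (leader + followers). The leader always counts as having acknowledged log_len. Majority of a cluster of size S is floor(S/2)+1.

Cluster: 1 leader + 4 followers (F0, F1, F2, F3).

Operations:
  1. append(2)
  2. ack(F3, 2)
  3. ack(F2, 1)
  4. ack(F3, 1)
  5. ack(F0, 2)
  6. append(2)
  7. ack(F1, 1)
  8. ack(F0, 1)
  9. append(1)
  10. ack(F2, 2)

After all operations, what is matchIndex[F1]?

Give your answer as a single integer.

Answer: 1

Derivation:
Op 1: append 2 -> log_len=2
Op 2: F3 acks idx 2 -> match: F0=0 F1=0 F2=0 F3=2; commitIndex=0
Op 3: F2 acks idx 1 -> match: F0=0 F1=0 F2=1 F3=2; commitIndex=1
Op 4: F3 acks idx 1 -> match: F0=0 F1=0 F2=1 F3=2; commitIndex=1
Op 5: F0 acks idx 2 -> match: F0=2 F1=0 F2=1 F3=2; commitIndex=2
Op 6: append 2 -> log_len=4
Op 7: F1 acks idx 1 -> match: F0=2 F1=1 F2=1 F3=2; commitIndex=2
Op 8: F0 acks idx 1 -> match: F0=2 F1=1 F2=1 F3=2; commitIndex=2
Op 9: append 1 -> log_len=5
Op 10: F2 acks idx 2 -> match: F0=2 F1=1 F2=2 F3=2; commitIndex=2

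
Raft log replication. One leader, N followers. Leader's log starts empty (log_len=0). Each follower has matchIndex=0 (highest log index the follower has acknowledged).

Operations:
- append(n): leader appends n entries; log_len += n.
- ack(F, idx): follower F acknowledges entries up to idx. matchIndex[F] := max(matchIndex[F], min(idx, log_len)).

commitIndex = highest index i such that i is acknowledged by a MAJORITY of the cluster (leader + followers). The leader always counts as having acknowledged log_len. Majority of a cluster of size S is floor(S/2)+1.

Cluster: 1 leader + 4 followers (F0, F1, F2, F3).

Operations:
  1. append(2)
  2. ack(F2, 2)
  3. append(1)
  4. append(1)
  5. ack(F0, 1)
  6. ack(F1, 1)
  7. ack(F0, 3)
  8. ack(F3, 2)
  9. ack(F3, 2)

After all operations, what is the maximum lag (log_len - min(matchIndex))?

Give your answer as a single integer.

Answer: 3

Derivation:
Op 1: append 2 -> log_len=2
Op 2: F2 acks idx 2 -> match: F0=0 F1=0 F2=2 F3=0; commitIndex=0
Op 3: append 1 -> log_len=3
Op 4: append 1 -> log_len=4
Op 5: F0 acks idx 1 -> match: F0=1 F1=0 F2=2 F3=0; commitIndex=1
Op 6: F1 acks idx 1 -> match: F0=1 F1=1 F2=2 F3=0; commitIndex=1
Op 7: F0 acks idx 3 -> match: F0=3 F1=1 F2=2 F3=0; commitIndex=2
Op 8: F3 acks idx 2 -> match: F0=3 F1=1 F2=2 F3=2; commitIndex=2
Op 9: F3 acks idx 2 -> match: F0=3 F1=1 F2=2 F3=2; commitIndex=2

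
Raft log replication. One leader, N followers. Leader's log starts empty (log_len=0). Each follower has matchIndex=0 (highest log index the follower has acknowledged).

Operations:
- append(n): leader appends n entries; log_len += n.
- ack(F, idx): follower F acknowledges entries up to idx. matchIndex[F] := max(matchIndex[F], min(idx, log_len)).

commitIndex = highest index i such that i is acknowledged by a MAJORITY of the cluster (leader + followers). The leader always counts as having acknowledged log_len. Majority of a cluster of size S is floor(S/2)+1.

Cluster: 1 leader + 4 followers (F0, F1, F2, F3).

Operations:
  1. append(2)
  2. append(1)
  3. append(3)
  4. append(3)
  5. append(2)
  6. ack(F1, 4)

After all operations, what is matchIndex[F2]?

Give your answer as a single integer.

Op 1: append 2 -> log_len=2
Op 2: append 1 -> log_len=3
Op 3: append 3 -> log_len=6
Op 4: append 3 -> log_len=9
Op 5: append 2 -> log_len=11
Op 6: F1 acks idx 4 -> match: F0=0 F1=4 F2=0 F3=0; commitIndex=0

Answer: 0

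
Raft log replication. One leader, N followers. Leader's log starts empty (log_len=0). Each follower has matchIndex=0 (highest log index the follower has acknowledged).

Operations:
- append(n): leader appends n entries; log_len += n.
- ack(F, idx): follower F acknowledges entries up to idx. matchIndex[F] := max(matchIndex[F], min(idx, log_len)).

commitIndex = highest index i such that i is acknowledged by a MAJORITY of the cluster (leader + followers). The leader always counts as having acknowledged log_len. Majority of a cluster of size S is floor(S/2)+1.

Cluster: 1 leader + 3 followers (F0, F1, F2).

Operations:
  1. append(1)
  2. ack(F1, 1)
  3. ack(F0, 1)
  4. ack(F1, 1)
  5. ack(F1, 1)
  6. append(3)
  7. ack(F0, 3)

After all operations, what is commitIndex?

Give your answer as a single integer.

Answer: 1

Derivation:
Op 1: append 1 -> log_len=1
Op 2: F1 acks idx 1 -> match: F0=0 F1=1 F2=0; commitIndex=0
Op 3: F0 acks idx 1 -> match: F0=1 F1=1 F2=0; commitIndex=1
Op 4: F1 acks idx 1 -> match: F0=1 F1=1 F2=0; commitIndex=1
Op 5: F1 acks idx 1 -> match: F0=1 F1=1 F2=0; commitIndex=1
Op 6: append 3 -> log_len=4
Op 7: F0 acks idx 3 -> match: F0=3 F1=1 F2=0; commitIndex=1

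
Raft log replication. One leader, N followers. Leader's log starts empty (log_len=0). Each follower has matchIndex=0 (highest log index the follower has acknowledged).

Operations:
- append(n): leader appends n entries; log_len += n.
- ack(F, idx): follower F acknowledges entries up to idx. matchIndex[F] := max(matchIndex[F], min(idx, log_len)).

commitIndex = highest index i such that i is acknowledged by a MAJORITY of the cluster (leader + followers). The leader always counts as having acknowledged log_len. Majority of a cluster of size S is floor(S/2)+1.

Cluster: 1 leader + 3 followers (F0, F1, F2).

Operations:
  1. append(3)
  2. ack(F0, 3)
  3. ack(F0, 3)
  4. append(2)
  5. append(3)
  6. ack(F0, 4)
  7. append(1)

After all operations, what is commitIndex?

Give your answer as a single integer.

Op 1: append 3 -> log_len=3
Op 2: F0 acks idx 3 -> match: F0=3 F1=0 F2=0; commitIndex=0
Op 3: F0 acks idx 3 -> match: F0=3 F1=0 F2=0; commitIndex=0
Op 4: append 2 -> log_len=5
Op 5: append 3 -> log_len=8
Op 6: F0 acks idx 4 -> match: F0=4 F1=0 F2=0; commitIndex=0
Op 7: append 1 -> log_len=9

Answer: 0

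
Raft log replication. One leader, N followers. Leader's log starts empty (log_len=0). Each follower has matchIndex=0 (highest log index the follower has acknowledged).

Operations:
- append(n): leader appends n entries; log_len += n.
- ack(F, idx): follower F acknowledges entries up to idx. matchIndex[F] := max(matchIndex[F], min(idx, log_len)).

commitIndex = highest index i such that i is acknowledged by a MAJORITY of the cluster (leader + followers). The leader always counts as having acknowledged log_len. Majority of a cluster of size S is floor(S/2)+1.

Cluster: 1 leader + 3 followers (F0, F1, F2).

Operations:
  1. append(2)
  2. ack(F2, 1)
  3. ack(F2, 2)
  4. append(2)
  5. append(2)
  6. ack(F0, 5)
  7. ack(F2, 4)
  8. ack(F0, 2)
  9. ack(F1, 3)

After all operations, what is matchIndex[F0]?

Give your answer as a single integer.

Answer: 5

Derivation:
Op 1: append 2 -> log_len=2
Op 2: F2 acks idx 1 -> match: F0=0 F1=0 F2=1; commitIndex=0
Op 3: F2 acks idx 2 -> match: F0=0 F1=0 F2=2; commitIndex=0
Op 4: append 2 -> log_len=4
Op 5: append 2 -> log_len=6
Op 6: F0 acks idx 5 -> match: F0=5 F1=0 F2=2; commitIndex=2
Op 7: F2 acks idx 4 -> match: F0=5 F1=0 F2=4; commitIndex=4
Op 8: F0 acks idx 2 -> match: F0=5 F1=0 F2=4; commitIndex=4
Op 9: F1 acks idx 3 -> match: F0=5 F1=3 F2=4; commitIndex=4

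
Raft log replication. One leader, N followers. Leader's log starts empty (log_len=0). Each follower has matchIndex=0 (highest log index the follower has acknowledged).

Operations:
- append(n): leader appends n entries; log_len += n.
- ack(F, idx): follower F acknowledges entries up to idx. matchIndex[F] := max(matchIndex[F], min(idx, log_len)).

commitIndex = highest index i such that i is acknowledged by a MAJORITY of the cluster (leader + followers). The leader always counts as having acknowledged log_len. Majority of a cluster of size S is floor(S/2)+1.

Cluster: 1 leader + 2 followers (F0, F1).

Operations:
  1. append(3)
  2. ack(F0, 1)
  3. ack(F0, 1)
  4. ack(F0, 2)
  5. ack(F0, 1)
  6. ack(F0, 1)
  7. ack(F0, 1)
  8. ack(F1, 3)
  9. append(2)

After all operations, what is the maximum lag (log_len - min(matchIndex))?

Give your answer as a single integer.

Op 1: append 3 -> log_len=3
Op 2: F0 acks idx 1 -> match: F0=1 F1=0; commitIndex=1
Op 3: F0 acks idx 1 -> match: F0=1 F1=0; commitIndex=1
Op 4: F0 acks idx 2 -> match: F0=2 F1=0; commitIndex=2
Op 5: F0 acks idx 1 -> match: F0=2 F1=0; commitIndex=2
Op 6: F0 acks idx 1 -> match: F0=2 F1=0; commitIndex=2
Op 7: F0 acks idx 1 -> match: F0=2 F1=0; commitIndex=2
Op 8: F1 acks idx 3 -> match: F0=2 F1=3; commitIndex=3
Op 9: append 2 -> log_len=5

Answer: 3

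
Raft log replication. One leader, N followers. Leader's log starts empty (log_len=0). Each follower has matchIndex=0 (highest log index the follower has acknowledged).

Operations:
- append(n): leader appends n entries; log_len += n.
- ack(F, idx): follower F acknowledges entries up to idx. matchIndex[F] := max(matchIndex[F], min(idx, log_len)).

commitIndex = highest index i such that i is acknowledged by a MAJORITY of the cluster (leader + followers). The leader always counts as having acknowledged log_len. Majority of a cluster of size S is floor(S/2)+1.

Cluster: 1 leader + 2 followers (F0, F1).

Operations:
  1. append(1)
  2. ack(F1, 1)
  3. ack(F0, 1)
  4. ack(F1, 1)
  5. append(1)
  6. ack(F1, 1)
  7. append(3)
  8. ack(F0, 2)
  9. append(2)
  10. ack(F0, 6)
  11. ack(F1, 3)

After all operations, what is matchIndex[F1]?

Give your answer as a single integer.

Answer: 3

Derivation:
Op 1: append 1 -> log_len=1
Op 2: F1 acks idx 1 -> match: F0=0 F1=1; commitIndex=1
Op 3: F0 acks idx 1 -> match: F0=1 F1=1; commitIndex=1
Op 4: F1 acks idx 1 -> match: F0=1 F1=1; commitIndex=1
Op 5: append 1 -> log_len=2
Op 6: F1 acks idx 1 -> match: F0=1 F1=1; commitIndex=1
Op 7: append 3 -> log_len=5
Op 8: F0 acks idx 2 -> match: F0=2 F1=1; commitIndex=2
Op 9: append 2 -> log_len=7
Op 10: F0 acks idx 6 -> match: F0=6 F1=1; commitIndex=6
Op 11: F1 acks idx 3 -> match: F0=6 F1=3; commitIndex=6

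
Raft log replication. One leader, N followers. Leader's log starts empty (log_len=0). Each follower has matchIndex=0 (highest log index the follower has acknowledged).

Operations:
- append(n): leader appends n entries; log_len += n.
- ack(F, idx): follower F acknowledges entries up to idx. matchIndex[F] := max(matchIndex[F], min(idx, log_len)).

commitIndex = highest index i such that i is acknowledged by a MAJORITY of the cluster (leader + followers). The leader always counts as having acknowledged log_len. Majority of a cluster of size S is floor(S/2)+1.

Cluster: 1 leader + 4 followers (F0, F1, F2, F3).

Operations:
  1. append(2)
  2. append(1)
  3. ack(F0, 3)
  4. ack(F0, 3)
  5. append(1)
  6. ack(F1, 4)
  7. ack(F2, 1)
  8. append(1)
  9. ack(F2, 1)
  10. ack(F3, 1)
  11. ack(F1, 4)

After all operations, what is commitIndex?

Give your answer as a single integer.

Answer: 3

Derivation:
Op 1: append 2 -> log_len=2
Op 2: append 1 -> log_len=3
Op 3: F0 acks idx 3 -> match: F0=3 F1=0 F2=0 F3=0; commitIndex=0
Op 4: F0 acks idx 3 -> match: F0=3 F1=0 F2=0 F3=0; commitIndex=0
Op 5: append 1 -> log_len=4
Op 6: F1 acks idx 4 -> match: F0=3 F1=4 F2=0 F3=0; commitIndex=3
Op 7: F2 acks idx 1 -> match: F0=3 F1=4 F2=1 F3=0; commitIndex=3
Op 8: append 1 -> log_len=5
Op 9: F2 acks idx 1 -> match: F0=3 F1=4 F2=1 F3=0; commitIndex=3
Op 10: F3 acks idx 1 -> match: F0=3 F1=4 F2=1 F3=1; commitIndex=3
Op 11: F1 acks idx 4 -> match: F0=3 F1=4 F2=1 F3=1; commitIndex=3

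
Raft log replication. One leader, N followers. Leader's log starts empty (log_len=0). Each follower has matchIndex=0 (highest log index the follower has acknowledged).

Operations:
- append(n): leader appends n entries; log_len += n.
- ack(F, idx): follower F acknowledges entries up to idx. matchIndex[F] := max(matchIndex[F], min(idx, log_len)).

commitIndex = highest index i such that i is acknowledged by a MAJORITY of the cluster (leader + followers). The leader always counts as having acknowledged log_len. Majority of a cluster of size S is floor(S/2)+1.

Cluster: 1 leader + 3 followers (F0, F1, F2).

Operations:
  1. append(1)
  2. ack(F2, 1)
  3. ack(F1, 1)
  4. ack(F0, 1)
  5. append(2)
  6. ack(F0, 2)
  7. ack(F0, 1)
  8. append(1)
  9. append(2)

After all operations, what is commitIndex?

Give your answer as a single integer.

Answer: 1

Derivation:
Op 1: append 1 -> log_len=1
Op 2: F2 acks idx 1 -> match: F0=0 F1=0 F2=1; commitIndex=0
Op 3: F1 acks idx 1 -> match: F0=0 F1=1 F2=1; commitIndex=1
Op 4: F0 acks idx 1 -> match: F0=1 F1=1 F2=1; commitIndex=1
Op 5: append 2 -> log_len=3
Op 6: F0 acks idx 2 -> match: F0=2 F1=1 F2=1; commitIndex=1
Op 7: F0 acks idx 1 -> match: F0=2 F1=1 F2=1; commitIndex=1
Op 8: append 1 -> log_len=4
Op 9: append 2 -> log_len=6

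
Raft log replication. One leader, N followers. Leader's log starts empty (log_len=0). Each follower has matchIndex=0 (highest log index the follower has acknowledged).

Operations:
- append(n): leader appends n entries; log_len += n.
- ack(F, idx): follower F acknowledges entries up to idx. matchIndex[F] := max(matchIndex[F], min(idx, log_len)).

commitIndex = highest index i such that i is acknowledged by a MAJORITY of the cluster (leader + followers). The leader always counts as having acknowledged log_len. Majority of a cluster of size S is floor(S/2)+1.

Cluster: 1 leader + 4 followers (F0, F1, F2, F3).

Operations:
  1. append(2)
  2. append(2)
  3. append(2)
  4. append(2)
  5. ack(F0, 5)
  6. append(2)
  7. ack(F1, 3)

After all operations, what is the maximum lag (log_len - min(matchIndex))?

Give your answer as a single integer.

Answer: 10

Derivation:
Op 1: append 2 -> log_len=2
Op 2: append 2 -> log_len=4
Op 3: append 2 -> log_len=6
Op 4: append 2 -> log_len=8
Op 5: F0 acks idx 5 -> match: F0=5 F1=0 F2=0 F3=0; commitIndex=0
Op 6: append 2 -> log_len=10
Op 7: F1 acks idx 3 -> match: F0=5 F1=3 F2=0 F3=0; commitIndex=3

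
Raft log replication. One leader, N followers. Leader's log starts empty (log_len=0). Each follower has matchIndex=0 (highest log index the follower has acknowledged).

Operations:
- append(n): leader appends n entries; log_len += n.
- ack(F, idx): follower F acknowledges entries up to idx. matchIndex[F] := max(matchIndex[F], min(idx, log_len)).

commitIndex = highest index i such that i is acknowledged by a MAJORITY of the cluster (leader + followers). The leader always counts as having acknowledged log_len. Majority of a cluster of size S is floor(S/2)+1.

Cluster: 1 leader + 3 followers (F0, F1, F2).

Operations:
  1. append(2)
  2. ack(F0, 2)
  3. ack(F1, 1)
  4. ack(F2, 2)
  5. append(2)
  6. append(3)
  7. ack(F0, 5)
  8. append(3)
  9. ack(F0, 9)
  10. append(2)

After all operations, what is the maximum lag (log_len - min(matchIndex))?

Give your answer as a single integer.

Op 1: append 2 -> log_len=2
Op 2: F0 acks idx 2 -> match: F0=2 F1=0 F2=0; commitIndex=0
Op 3: F1 acks idx 1 -> match: F0=2 F1=1 F2=0; commitIndex=1
Op 4: F2 acks idx 2 -> match: F0=2 F1=1 F2=2; commitIndex=2
Op 5: append 2 -> log_len=4
Op 6: append 3 -> log_len=7
Op 7: F0 acks idx 5 -> match: F0=5 F1=1 F2=2; commitIndex=2
Op 8: append 3 -> log_len=10
Op 9: F0 acks idx 9 -> match: F0=9 F1=1 F2=2; commitIndex=2
Op 10: append 2 -> log_len=12

Answer: 11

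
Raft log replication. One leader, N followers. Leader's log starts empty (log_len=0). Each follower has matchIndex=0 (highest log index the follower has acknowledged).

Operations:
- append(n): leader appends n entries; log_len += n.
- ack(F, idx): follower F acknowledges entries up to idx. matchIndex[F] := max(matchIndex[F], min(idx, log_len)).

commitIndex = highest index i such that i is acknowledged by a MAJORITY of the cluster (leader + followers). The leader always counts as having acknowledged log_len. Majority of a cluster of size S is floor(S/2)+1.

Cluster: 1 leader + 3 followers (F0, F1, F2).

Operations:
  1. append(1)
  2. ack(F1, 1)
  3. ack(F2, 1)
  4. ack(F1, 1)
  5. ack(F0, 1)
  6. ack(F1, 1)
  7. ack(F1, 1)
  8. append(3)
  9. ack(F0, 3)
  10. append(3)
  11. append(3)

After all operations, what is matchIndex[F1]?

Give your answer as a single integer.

Answer: 1

Derivation:
Op 1: append 1 -> log_len=1
Op 2: F1 acks idx 1 -> match: F0=0 F1=1 F2=0; commitIndex=0
Op 3: F2 acks idx 1 -> match: F0=0 F1=1 F2=1; commitIndex=1
Op 4: F1 acks idx 1 -> match: F0=0 F1=1 F2=1; commitIndex=1
Op 5: F0 acks idx 1 -> match: F0=1 F1=1 F2=1; commitIndex=1
Op 6: F1 acks idx 1 -> match: F0=1 F1=1 F2=1; commitIndex=1
Op 7: F1 acks idx 1 -> match: F0=1 F1=1 F2=1; commitIndex=1
Op 8: append 3 -> log_len=4
Op 9: F0 acks idx 3 -> match: F0=3 F1=1 F2=1; commitIndex=1
Op 10: append 3 -> log_len=7
Op 11: append 3 -> log_len=10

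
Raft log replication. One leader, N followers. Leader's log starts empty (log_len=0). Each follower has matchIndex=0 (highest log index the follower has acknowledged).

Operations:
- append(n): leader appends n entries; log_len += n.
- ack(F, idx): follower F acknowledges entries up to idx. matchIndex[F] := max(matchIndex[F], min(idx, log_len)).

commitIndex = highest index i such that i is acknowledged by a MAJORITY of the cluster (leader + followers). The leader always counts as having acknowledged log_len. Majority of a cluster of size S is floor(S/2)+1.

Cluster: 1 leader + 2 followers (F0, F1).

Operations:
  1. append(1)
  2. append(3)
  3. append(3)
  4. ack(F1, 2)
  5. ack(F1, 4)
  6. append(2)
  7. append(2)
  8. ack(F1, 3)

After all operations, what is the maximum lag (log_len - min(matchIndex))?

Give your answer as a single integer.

Op 1: append 1 -> log_len=1
Op 2: append 3 -> log_len=4
Op 3: append 3 -> log_len=7
Op 4: F1 acks idx 2 -> match: F0=0 F1=2; commitIndex=2
Op 5: F1 acks idx 4 -> match: F0=0 F1=4; commitIndex=4
Op 6: append 2 -> log_len=9
Op 7: append 2 -> log_len=11
Op 8: F1 acks idx 3 -> match: F0=0 F1=4; commitIndex=4

Answer: 11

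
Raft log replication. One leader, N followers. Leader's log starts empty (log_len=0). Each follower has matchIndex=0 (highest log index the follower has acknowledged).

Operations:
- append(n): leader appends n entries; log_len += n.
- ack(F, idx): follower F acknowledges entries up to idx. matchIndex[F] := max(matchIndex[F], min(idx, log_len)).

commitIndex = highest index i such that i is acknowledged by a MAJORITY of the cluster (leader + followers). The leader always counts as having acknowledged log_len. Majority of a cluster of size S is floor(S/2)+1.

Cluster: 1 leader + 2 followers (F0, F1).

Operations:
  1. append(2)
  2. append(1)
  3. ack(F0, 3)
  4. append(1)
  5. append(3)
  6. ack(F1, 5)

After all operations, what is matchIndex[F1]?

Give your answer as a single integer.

Answer: 5

Derivation:
Op 1: append 2 -> log_len=2
Op 2: append 1 -> log_len=3
Op 3: F0 acks idx 3 -> match: F0=3 F1=0; commitIndex=3
Op 4: append 1 -> log_len=4
Op 5: append 3 -> log_len=7
Op 6: F1 acks idx 5 -> match: F0=3 F1=5; commitIndex=5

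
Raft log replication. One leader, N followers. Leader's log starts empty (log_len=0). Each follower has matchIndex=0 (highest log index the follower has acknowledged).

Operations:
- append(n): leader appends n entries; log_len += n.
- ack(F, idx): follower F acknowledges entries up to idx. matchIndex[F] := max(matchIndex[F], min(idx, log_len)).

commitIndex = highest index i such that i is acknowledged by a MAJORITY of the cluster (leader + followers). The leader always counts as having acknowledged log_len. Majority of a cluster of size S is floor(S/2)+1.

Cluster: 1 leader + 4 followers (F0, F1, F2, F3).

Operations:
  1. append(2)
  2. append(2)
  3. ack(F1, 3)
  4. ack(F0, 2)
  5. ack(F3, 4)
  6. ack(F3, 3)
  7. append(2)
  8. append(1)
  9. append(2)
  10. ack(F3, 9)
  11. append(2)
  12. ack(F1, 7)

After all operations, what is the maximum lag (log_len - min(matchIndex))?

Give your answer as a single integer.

Op 1: append 2 -> log_len=2
Op 2: append 2 -> log_len=4
Op 3: F1 acks idx 3 -> match: F0=0 F1=3 F2=0 F3=0; commitIndex=0
Op 4: F0 acks idx 2 -> match: F0=2 F1=3 F2=0 F3=0; commitIndex=2
Op 5: F3 acks idx 4 -> match: F0=2 F1=3 F2=0 F3=4; commitIndex=3
Op 6: F3 acks idx 3 -> match: F0=2 F1=3 F2=0 F3=4; commitIndex=3
Op 7: append 2 -> log_len=6
Op 8: append 1 -> log_len=7
Op 9: append 2 -> log_len=9
Op 10: F3 acks idx 9 -> match: F0=2 F1=3 F2=0 F3=9; commitIndex=3
Op 11: append 2 -> log_len=11
Op 12: F1 acks idx 7 -> match: F0=2 F1=7 F2=0 F3=9; commitIndex=7

Answer: 11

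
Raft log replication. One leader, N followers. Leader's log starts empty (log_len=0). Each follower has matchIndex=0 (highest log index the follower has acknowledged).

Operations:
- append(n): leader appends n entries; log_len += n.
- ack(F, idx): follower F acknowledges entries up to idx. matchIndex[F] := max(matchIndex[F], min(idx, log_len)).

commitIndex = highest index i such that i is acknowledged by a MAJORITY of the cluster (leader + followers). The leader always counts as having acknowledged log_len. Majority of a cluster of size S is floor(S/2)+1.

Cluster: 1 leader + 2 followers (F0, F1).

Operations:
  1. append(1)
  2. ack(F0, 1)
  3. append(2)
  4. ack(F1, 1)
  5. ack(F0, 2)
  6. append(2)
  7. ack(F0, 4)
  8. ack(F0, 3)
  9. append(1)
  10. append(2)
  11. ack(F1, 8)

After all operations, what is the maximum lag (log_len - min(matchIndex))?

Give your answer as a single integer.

Op 1: append 1 -> log_len=1
Op 2: F0 acks idx 1 -> match: F0=1 F1=0; commitIndex=1
Op 3: append 2 -> log_len=3
Op 4: F1 acks idx 1 -> match: F0=1 F1=1; commitIndex=1
Op 5: F0 acks idx 2 -> match: F0=2 F1=1; commitIndex=2
Op 6: append 2 -> log_len=5
Op 7: F0 acks idx 4 -> match: F0=4 F1=1; commitIndex=4
Op 8: F0 acks idx 3 -> match: F0=4 F1=1; commitIndex=4
Op 9: append 1 -> log_len=6
Op 10: append 2 -> log_len=8
Op 11: F1 acks idx 8 -> match: F0=4 F1=8; commitIndex=8

Answer: 4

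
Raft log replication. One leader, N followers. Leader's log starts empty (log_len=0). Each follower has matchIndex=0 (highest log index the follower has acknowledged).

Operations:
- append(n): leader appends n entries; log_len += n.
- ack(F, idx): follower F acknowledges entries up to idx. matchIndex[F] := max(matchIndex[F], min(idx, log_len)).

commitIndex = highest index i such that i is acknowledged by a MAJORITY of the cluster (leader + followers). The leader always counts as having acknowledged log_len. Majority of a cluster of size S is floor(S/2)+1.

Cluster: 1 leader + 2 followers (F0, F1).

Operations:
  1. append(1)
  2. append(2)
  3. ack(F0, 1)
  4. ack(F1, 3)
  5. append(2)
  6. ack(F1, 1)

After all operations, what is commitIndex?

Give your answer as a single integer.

Op 1: append 1 -> log_len=1
Op 2: append 2 -> log_len=3
Op 3: F0 acks idx 1 -> match: F0=1 F1=0; commitIndex=1
Op 4: F1 acks idx 3 -> match: F0=1 F1=3; commitIndex=3
Op 5: append 2 -> log_len=5
Op 6: F1 acks idx 1 -> match: F0=1 F1=3; commitIndex=3

Answer: 3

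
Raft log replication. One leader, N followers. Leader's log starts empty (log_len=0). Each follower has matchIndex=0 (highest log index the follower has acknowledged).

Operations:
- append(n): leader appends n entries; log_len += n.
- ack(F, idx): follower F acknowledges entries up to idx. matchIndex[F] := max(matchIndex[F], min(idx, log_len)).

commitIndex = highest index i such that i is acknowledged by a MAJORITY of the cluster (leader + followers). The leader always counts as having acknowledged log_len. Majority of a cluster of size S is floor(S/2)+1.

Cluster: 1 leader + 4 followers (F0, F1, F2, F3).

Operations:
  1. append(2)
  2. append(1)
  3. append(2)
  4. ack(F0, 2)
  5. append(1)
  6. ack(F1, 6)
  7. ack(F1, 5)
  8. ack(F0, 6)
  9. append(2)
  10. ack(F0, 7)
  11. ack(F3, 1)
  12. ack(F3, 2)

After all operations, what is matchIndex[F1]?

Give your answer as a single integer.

Answer: 6

Derivation:
Op 1: append 2 -> log_len=2
Op 2: append 1 -> log_len=3
Op 3: append 2 -> log_len=5
Op 4: F0 acks idx 2 -> match: F0=2 F1=0 F2=0 F3=0; commitIndex=0
Op 5: append 1 -> log_len=6
Op 6: F1 acks idx 6 -> match: F0=2 F1=6 F2=0 F3=0; commitIndex=2
Op 7: F1 acks idx 5 -> match: F0=2 F1=6 F2=0 F3=0; commitIndex=2
Op 8: F0 acks idx 6 -> match: F0=6 F1=6 F2=0 F3=0; commitIndex=6
Op 9: append 2 -> log_len=8
Op 10: F0 acks idx 7 -> match: F0=7 F1=6 F2=0 F3=0; commitIndex=6
Op 11: F3 acks idx 1 -> match: F0=7 F1=6 F2=0 F3=1; commitIndex=6
Op 12: F3 acks idx 2 -> match: F0=7 F1=6 F2=0 F3=2; commitIndex=6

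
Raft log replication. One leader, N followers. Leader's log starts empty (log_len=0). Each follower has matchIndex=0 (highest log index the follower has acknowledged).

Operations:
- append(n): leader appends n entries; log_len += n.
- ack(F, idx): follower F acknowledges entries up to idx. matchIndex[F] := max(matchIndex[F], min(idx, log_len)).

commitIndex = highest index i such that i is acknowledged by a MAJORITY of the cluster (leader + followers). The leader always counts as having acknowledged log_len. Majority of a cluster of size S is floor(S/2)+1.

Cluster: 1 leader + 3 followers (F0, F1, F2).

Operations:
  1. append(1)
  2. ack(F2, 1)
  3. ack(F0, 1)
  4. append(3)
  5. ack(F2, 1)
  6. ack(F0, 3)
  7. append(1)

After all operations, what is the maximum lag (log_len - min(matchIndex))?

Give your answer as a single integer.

Answer: 5

Derivation:
Op 1: append 1 -> log_len=1
Op 2: F2 acks idx 1 -> match: F0=0 F1=0 F2=1; commitIndex=0
Op 3: F0 acks idx 1 -> match: F0=1 F1=0 F2=1; commitIndex=1
Op 4: append 3 -> log_len=4
Op 5: F2 acks idx 1 -> match: F0=1 F1=0 F2=1; commitIndex=1
Op 6: F0 acks idx 3 -> match: F0=3 F1=0 F2=1; commitIndex=1
Op 7: append 1 -> log_len=5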